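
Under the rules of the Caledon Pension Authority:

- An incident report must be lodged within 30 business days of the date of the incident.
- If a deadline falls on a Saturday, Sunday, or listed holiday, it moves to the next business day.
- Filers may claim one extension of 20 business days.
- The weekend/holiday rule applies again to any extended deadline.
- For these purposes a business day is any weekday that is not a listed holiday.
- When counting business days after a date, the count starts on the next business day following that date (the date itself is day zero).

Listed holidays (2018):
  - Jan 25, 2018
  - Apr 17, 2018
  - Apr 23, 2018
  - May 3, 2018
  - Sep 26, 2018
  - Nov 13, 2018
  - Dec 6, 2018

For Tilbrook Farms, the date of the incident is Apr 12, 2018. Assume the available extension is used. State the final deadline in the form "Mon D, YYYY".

Jun 26, 2018

30 business days after Apr 12, 2018, excluding weekends and holidays, is May 29, 2018.
May 29, 2018 (Tuesday) is already a business day.
Counting 20 further business days from May 29, 2018 reaches Jun 26, 2018.
Jun 26, 2018 is a Tuesday and not a listed holiday, so it stands.
Deadline: Jun 26, 2018.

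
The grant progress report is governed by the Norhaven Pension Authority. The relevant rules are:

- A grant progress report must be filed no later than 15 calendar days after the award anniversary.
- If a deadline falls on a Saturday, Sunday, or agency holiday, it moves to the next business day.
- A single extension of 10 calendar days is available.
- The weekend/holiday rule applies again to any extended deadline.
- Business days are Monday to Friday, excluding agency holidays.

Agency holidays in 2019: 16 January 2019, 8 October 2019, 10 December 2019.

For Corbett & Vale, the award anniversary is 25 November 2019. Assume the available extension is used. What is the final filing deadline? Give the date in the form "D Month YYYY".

15 calendar days after 25 November 2019 is 10 December 2019.
Because 10 December 2019 is a listed holiday, the deadline becomes 11 December 2019 (Wednesday).
Applying the 10-calendar-day extension: 11 December 2019 + 10 days = 21 December 2019.
21 December 2019 is a Saturday; the next business day is 23 December 2019 (Monday).
Deadline: 23 December 2019.

23 December 2019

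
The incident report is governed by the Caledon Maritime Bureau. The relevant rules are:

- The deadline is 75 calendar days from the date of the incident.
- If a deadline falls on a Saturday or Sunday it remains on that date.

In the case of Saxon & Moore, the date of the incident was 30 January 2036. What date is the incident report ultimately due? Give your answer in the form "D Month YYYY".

Trigger date 30 January 2036 + 75 calendar days = 14 April 2036.
14 April 2036 is a Monday; no weekend or holiday adjustment applies.
Deadline: 14 April 2036.

14 April 2036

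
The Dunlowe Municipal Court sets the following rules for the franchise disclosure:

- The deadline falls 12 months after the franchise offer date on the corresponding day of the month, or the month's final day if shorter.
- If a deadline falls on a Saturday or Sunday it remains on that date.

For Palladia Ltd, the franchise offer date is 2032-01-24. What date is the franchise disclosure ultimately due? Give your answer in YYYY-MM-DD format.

12 months from 2032-01-24 is 2033-01-24.
2033-01-24 falls on a Monday. The rules make no weekend/holiday allowance, so it remains 2033-01-24.
Deadline: 2033-01-24.

2033-01-24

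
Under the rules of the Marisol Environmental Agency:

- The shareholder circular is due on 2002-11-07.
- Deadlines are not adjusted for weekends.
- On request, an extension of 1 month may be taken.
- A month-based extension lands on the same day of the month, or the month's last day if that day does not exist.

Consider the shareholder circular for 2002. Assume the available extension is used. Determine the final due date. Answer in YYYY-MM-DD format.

2002-12-07

The statutory due date is 2002-11-07.
No adjustment is made for weekends or holidays, so 2002-11-07 stands.
The 1 month extension carries 2002-11-07 to 2002-12-07.
No adjustment is made for weekends or holidays, so 2002-12-07 stands.
The final due date is 2002-12-07.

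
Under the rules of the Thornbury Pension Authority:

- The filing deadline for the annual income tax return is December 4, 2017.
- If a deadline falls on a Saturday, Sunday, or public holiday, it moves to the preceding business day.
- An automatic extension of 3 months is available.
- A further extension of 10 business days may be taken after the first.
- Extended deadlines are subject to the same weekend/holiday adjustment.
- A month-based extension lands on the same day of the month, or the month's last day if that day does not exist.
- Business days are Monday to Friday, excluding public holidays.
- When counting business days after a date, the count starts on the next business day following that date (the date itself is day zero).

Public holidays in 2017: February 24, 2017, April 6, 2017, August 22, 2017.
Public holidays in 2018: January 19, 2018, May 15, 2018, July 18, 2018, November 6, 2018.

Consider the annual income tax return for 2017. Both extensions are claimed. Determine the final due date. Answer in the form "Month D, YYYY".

March 16, 2018

The stated deadline is December 4, 2017.
Since December 4, 2017 is a Monday and not a holiday, the date is unchanged.
Applying the 3 months extension: 3 months after December 4, 2017 is March 4, 2018.
Because March 4, 2018 is a Sunday, the deadline becomes March 2, 2018 (Friday).
The 10-business-day extension runs from March 2, 2018 to March 16, 2018.
March 16, 2018 (Friday) is already a business day.
Final deadline: March 16, 2018.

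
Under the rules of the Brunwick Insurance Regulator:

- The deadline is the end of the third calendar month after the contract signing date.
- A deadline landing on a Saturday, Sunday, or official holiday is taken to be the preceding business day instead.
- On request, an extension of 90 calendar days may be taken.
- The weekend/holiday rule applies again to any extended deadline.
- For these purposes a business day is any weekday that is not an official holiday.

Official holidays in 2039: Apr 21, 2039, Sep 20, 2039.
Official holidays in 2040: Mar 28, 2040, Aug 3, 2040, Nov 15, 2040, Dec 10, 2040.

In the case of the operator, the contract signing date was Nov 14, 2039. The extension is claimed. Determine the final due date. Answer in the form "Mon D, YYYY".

May 29, 2040

The third month after Nov 14, 2039 is February 2040, whose last day is Feb 29, 2040.
Feb 29, 2040 is a Wednesday and not a listed holiday, so it stands.
The 90-calendar-day extension moves the deadline from Feb 29, 2040 to May 29, 2040.
May 29, 2040 falls on a Tuesday, which is a business day, so no adjustment is needed.
The final due date is May 29, 2040.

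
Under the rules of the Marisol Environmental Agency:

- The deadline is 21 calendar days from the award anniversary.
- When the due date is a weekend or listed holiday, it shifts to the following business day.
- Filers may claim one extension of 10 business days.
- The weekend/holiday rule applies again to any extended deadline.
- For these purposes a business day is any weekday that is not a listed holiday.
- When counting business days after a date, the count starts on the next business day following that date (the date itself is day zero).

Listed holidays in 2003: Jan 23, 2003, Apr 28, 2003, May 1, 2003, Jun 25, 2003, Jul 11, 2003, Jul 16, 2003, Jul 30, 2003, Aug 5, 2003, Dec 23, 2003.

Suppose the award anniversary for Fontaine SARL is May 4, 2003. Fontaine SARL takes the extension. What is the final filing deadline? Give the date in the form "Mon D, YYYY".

21 calendar days after May 4, 2003 is May 25, 2003.
May 25, 2003 is a Sunday, so it moves to the next business day, May 26, 2003 (Monday).
Counting 10 further business days from May 26, 2003 reaches Jun 9, 2003.
Jun 9, 2003 is a Monday and not a listed holiday, so it stands.
Deadline: Jun 9, 2003.

Jun 9, 2003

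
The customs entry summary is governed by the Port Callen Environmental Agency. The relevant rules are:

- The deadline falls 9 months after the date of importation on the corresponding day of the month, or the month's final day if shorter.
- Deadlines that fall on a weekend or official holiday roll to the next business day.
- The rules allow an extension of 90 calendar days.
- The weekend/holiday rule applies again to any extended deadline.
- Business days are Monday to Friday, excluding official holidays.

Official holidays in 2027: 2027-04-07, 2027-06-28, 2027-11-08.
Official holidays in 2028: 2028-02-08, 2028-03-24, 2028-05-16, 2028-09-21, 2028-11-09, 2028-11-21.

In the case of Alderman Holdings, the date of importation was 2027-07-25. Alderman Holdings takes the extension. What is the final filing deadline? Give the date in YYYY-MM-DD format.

9 months after 2027-07-25, on the same day of the month, is 2028-04-25.
2028-04-25 (Tuesday) is already a business day.
Applying the 90-calendar-day extension: 2028-04-25 + 90 days = 2028-07-24.
2028-07-24 (Monday) is already a business day.
So the filing is due 2028-07-24.

2028-07-24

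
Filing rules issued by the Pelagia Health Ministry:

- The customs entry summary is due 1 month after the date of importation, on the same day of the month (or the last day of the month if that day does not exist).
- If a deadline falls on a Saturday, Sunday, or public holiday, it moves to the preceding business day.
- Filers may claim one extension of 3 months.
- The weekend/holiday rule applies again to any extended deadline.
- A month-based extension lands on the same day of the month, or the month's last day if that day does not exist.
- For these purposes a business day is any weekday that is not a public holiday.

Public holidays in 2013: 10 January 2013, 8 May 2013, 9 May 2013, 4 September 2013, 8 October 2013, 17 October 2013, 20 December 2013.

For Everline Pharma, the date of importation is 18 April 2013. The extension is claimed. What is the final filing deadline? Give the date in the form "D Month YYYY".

Moving 1 month forward from 18 April 2013 on the corresponding day gives 18 May 2013.
18 May 2013 is a Saturday; the preceding business day is 17 May 2013 (Friday).
Applying the 3 months extension: 3 months after 17 May 2013 is 17 August 2013.
17 August 2013 is a Saturday; the preceding business day is 16 August 2013 (Friday).
Deadline: 16 August 2013.

16 August 2013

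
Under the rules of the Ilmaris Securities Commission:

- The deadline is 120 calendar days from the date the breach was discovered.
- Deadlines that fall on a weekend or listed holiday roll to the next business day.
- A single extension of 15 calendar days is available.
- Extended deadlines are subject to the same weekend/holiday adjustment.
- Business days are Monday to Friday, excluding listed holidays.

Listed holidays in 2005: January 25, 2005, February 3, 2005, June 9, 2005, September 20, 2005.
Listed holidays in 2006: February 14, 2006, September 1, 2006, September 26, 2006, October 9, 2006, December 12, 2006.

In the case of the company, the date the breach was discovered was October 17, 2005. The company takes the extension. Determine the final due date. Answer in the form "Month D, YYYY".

From October 17, 2005, 120 calendar days later is February 14, 2006.
February 14, 2006 falls on a listed holiday. Rolling to the next business day gives February 15, 2006, a Wednesday.
With the 15-day extension, February 15, 2006 becomes March 2, 2006.
Since March 2, 2006 is a Thursday and not a holiday, the date is unchanged.
So the filing is due March 2, 2006.

March 2, 2006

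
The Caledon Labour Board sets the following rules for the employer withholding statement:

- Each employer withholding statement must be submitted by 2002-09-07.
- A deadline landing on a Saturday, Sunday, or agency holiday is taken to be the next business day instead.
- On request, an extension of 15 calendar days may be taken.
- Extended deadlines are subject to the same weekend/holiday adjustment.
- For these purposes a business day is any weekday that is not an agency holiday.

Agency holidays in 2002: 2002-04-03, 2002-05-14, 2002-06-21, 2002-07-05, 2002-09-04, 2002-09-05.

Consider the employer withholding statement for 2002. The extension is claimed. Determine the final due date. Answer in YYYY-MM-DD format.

2002-09-24

The stated deadline is 2002-09-07.
2002-09-07 falls on a Saturday. Rolling to the next business day gives 2002-09-09, a Monday.
With the 15-day extension, 2002-09-09 becomes 2002-09-24.
2002-09-24 is a Tuesday and not a listed holiday, so it stands.
The final due date is 2002-09-24.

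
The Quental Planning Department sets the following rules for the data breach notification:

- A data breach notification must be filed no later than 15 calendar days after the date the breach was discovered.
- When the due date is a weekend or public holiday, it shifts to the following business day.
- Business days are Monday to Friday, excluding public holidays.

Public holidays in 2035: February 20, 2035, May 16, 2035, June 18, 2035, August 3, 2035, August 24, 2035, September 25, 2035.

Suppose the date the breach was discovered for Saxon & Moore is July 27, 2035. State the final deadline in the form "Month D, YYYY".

August 13, 2035

Adding 15 calendar days to July 27, 2035 gives August 11, 2035.
August 11, 2035 is a Saturday, so it moves to the next business day, August 13, 2035 (Monday).
Deadline: August 13, 2035.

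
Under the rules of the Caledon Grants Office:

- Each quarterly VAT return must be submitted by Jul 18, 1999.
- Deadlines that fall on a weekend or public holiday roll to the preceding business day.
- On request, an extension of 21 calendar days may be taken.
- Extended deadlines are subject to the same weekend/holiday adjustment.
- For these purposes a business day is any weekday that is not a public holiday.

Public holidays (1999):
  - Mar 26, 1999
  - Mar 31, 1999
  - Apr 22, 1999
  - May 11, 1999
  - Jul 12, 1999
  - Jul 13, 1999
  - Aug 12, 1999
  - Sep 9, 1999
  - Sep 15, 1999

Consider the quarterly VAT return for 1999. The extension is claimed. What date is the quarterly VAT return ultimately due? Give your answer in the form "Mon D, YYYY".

The statutory due date is Jul 18, 1999.
Jul 18, 1999 falls on a Sunday. Rolling to the preceding business day gives Jul 16, 1999, a Friday.
With the 21-day extension, Jul 16, 1999 becomes Aug 6, 1999.
Aug 6, 1999 falls on a Friday, which is a business day, so no adjustment is needed.
Deadline: Aug 6, 1999.

Aug 6, 1999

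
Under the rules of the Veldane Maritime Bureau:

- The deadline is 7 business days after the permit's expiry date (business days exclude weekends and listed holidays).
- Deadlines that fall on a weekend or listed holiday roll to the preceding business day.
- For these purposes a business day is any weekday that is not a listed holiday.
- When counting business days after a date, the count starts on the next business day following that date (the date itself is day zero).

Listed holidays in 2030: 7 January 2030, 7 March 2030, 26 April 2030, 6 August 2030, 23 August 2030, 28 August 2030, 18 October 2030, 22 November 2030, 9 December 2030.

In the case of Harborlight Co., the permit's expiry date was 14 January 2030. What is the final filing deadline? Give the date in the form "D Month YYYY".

23 January 2030

7 business days after 14 January 2030, excluding weekends and holidays, is 23 January 2030.
23 January 2030 (Wednesday) is already a business day.
So the filing is due 23 January 2030.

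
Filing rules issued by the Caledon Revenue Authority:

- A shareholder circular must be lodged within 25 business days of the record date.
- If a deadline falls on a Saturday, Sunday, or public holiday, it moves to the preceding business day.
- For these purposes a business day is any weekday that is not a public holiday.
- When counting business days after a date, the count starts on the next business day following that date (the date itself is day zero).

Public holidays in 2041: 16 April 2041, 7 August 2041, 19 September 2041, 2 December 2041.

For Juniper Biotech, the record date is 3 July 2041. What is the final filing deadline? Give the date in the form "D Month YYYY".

25 business days after 3 July 2041, excluding weekends and holidays, is 8 August 2041.
Since 8 August 2041 is a Thursday and not a holiday, the date is unchanged.
So the filing is due 8 August 2041.

8 August 2041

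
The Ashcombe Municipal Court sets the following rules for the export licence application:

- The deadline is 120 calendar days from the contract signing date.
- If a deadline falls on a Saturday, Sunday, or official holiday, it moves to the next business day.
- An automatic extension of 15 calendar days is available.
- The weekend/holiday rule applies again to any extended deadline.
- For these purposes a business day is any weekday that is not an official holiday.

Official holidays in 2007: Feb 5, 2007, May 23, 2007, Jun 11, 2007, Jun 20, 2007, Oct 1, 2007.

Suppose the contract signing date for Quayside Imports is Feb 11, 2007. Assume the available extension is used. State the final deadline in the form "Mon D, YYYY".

Jun 27, 2007

From Feb 11, 2007, 120 calendar days later is Jun 11, 2007.
Jun 11, 2007 is a listed holiday; the next business day is Jun 12, 2007 (Tuesday).
Add the 15 calendar-day extension to Jun 12, 2007: Jun 27, 2007.
Jun 27, 2007 is a Wednesday and not a listed holiday, so it stands.
Final deadline: Jun 27, 2007.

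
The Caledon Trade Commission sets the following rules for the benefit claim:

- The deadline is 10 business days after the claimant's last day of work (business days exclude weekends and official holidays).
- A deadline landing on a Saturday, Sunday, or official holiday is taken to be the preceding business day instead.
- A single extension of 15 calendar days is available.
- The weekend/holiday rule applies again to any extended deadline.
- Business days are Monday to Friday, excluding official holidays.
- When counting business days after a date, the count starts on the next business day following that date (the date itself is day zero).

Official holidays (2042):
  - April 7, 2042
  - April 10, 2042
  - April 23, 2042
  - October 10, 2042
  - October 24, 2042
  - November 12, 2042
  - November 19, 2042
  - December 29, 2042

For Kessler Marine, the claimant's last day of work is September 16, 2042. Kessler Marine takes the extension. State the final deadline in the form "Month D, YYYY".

October 15, 2042

10 business days after September 16, 2042, excluding weekends and holidays, is September 30, 2042.
September 30, 2042 (Tuesday) is already a business day.
Add the 15 calendar-day extension to September 30, 2042: October 15, 2042.
October 15, 2042 is a Wednesday and not a listed holiday, so it stands.
So the filing is due October 15, 2042.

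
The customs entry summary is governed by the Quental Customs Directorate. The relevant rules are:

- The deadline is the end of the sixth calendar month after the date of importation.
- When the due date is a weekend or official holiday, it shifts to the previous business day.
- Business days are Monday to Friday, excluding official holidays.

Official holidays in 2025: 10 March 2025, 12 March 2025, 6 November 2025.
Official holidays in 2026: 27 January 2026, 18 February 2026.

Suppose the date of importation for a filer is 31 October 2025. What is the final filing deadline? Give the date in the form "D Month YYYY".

30 April 2026

6 months after 31 October 2025 falls in April 2026; the last day of that month is 30 April 2026.
Since 30 April 2026 is a Thursday and not a holiday, the date is unchanged.
So the filing is due 30 April 2026.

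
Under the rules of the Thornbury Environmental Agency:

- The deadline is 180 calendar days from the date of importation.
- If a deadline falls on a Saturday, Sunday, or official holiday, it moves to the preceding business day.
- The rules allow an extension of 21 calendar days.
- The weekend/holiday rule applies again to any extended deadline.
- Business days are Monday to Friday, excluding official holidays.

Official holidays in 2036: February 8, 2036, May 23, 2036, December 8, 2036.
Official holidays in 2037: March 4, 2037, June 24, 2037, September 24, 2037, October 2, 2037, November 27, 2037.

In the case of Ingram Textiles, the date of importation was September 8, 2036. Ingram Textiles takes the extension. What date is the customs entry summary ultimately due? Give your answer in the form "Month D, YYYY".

March 27, 2037

Trigger date September 8, 2036 + 180 calendar days = March 7, 2037.
March 7, 2037 falls on a Saturday. Rolling to the preceding business day gives March 6, 2037, a Friday.
With the 21-day extension, March 6, 2037 becomes March 27, 2037.
March 27, 2037 (Friday) is already a business day.
Final deadline: March 27, 2037.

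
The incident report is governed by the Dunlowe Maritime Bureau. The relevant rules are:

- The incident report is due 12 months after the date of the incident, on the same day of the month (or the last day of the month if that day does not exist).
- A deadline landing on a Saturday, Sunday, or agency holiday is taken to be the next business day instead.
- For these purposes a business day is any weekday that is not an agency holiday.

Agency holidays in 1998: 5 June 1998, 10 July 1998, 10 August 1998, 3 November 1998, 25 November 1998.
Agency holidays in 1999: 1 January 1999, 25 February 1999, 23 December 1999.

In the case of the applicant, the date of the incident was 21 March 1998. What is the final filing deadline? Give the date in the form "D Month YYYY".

Moving 12 months forward from 21 March 1998 on the corresponding day gives 21 March 1999.
21 March 1999 falls on a Sunday. Rolling to the next business day gives 22 March 1999, a Monday.
Final deadline: 22 March 1999.

22 March 1999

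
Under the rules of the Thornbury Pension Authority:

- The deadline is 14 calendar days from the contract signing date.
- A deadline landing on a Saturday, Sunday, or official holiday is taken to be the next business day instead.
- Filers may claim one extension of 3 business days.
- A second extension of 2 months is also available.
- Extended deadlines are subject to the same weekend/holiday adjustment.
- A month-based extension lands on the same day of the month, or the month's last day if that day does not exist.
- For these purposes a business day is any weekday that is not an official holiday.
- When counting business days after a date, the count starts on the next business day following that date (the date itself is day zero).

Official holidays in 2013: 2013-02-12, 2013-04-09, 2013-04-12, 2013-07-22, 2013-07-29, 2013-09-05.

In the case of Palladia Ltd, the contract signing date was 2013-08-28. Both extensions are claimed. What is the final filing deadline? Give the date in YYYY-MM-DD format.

2013-11-18

From 2013-08-28, 14 calendar days later is 2013-09-11.
2013-09-11 is a Wednesday and not a listed holiday, so it stands.
Counting 3 further business days from 2013-09-11 reaches 2013-09-16.
Since 2013-09-16 is a Monday and not a holiday, the date is unchanged.
The 2 months extension carries 2013-09-16 to 2013-11-16.
Because 2013-11-16 is a Saturday, the deadline becomes 2013-11-18 (Monday).
The final due date is 2013-11-18.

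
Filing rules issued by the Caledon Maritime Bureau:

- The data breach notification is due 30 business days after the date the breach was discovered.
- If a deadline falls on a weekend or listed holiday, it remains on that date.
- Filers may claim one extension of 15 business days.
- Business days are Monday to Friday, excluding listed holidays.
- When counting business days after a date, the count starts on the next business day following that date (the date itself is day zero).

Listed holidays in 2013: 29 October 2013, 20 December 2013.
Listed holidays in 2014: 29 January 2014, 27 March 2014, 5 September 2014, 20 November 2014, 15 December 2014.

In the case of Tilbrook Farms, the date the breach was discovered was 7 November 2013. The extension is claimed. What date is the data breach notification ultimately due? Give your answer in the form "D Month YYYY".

30 business days after 7 November 2013, excluding weekends and holidays, is 19 December 2013.
19 December 2013 is a Thursday; no weekend or holiday adjustment applies.
Applying the 15-business-day extension: 15 business days after 19 December 2013 is 10 January 2014.
No adjustment is made for weekends or holidays, so 10 January 2014 stands.
So the filing is due 10 January 2014.

10 January 2014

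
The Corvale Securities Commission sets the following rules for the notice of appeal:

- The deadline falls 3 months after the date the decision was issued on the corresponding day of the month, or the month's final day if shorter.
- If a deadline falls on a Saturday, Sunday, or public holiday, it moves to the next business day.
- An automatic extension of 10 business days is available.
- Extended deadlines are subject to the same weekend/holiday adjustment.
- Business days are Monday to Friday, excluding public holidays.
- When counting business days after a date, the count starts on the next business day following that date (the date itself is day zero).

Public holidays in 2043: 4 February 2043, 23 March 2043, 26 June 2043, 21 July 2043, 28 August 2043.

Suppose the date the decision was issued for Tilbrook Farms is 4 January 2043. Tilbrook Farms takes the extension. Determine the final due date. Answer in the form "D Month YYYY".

20 April 2043

Moving 3 months forward from 4 January 2043 on the corresponding day gives 4 April 2043.
Because 4 April 2043 is a Saturday, the deadline becomes 6 April 2043 (Monday).
Applying the 10-business-day extension: 10 business days after 6 April 2043 is 20 April 2043.
Since 20 April 2043 is a Monday and not a holiday, the date is unchanged.
Deadline: 20 April 2043.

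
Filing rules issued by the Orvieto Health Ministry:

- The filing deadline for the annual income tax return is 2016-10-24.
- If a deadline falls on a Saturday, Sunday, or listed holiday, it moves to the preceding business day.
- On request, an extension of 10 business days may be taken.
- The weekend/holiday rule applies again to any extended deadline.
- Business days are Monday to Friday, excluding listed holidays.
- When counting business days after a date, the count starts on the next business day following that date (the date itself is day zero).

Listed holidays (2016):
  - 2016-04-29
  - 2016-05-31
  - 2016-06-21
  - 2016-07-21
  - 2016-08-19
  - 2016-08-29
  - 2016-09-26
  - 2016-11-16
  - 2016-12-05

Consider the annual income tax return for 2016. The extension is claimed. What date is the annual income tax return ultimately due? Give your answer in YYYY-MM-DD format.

The statutory due date is 2016-10-24.
2016-10-24 falls on a Monday, which is a business day, so no adjustment is needed.
The 10-business-day extension runs from 2016-10-24 to 2016-11-07.
2016-11-07 (Monday) is already a business day.
Final deadline: 2016-11-07.

2016-11-07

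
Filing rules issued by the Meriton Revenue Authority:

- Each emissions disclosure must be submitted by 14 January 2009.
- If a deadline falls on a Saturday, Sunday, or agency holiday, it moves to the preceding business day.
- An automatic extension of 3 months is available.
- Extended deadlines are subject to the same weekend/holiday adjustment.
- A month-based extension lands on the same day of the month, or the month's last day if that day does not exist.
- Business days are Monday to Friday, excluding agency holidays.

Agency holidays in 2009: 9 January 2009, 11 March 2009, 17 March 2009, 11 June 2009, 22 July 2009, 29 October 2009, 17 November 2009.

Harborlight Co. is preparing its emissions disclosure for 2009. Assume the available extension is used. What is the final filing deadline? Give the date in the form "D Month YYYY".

14 April 2009

The statutory due date is 14 January 2009.
14 January 2009 is a Wednesday and not a listed holiday, so it stands.
Add 3 months to 14 January 2009: 14 April 2009.
14 April 2009 falls on a Tuesday, which is a business day, so no adjustment is needed.
The final due date is 14 April 2009.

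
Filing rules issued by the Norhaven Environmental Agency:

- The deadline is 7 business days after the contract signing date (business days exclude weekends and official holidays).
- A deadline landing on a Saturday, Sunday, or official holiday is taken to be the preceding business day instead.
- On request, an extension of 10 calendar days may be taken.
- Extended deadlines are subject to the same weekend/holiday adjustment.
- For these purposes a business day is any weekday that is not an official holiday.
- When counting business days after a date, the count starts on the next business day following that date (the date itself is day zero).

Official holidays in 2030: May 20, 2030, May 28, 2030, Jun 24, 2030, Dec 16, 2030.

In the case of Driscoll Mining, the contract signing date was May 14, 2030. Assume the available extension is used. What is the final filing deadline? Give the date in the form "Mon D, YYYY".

Jun 3, 2030

7 business days after May 14, 2030, excluding weekends and holidays, is May 24, 2030.
May 24, 2030 is a Friday and not a listed holiday, so it stands.
With the 10-day extension, May 24, 2030 becomes Jun 3, 2030.
Jun 3, 2030 (Monday) is already a business day.
Final deadline: Jun 3, 2030.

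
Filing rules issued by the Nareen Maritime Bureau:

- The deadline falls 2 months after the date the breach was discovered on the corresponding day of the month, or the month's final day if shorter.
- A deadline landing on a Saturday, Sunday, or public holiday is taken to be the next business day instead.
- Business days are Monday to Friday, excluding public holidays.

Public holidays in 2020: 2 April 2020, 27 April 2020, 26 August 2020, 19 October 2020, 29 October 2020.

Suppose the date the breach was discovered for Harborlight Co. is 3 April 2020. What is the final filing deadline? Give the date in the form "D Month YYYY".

2 months from 3 April 2020 is 3 June 2020.
3 June 2020 (Wednesday) is already a business day.
So the filing is due 3 June 2020.

3 June 2020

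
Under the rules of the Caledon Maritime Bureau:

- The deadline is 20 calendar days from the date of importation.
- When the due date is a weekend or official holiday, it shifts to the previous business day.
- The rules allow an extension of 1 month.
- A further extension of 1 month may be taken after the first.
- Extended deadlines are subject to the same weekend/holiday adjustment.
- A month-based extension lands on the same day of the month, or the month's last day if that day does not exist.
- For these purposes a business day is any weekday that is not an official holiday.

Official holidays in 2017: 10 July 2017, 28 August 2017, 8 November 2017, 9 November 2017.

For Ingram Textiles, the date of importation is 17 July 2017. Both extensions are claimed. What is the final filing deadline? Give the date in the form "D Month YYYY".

4 October 2017

From 17 July 2017, 20 calendar days later is 6 August 2017.
6 August 2017 is a Sunday; the preceding business day is 4 August 2017 (Friday).
Add 1 month to 4 August 2017: 4 September 2017.
4 September 2017 is a Monday and not a listed holiday, so it stands.
Applying the 1 month extension: 1 month after 4 September 2017 is 4 October 2017.
4 October 2017 is a Wednesday and not a listed holiday, so it stands.
The final due date is 4 October 2017.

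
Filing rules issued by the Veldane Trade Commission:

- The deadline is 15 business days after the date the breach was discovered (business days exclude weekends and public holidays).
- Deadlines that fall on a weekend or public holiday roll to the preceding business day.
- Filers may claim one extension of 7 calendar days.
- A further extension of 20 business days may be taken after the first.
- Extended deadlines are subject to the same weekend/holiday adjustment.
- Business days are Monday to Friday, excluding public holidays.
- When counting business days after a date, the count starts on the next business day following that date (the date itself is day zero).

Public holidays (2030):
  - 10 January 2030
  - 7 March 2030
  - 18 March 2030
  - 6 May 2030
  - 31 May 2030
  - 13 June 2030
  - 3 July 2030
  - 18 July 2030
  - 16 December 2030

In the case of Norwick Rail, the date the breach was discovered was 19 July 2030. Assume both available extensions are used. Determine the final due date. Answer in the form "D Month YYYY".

13 September 2030

Starting the day after 19 July 2030 and counting 15 business days lands on 9 August 2030.
9 August 2030 falls on a Friday, which is a business day, so no adjustment is needed.
The 7-calendar-day extension moves the deadline from 9 August 2030 to 16 August 2030.
Since 16 August 2030 is a Friday and not a holiday, the date is unchanged.
Counting 20 further business days from 16 August 2030 reaches 13 September 2030.
13 September 2030 (Friday) is already a business day.
The final due date is 13 September 2030.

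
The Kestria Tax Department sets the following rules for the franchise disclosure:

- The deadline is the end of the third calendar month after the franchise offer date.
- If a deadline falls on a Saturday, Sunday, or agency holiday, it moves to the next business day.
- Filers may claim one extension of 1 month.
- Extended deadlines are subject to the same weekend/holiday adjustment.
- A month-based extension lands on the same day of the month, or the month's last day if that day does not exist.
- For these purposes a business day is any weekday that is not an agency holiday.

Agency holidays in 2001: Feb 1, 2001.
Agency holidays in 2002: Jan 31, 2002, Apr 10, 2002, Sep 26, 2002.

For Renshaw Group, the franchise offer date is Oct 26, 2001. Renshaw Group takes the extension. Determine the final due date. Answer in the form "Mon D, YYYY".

3 months after Oct 26, 2001 falls in January 2002; the last day of that month is Jan 31, 2002.
Jan 31, 2002 is a listed holiday, so it moves to the next business day, Feb 1, 2002 (Friday).
The 1 month extension carries Feb 1, 2002 to Mar 1, 2002.
Mar 1, 2002 is a Friday and not a listed holiday, so it stands.
The final due date is Mar 1, 2002.

Mar 1, 2002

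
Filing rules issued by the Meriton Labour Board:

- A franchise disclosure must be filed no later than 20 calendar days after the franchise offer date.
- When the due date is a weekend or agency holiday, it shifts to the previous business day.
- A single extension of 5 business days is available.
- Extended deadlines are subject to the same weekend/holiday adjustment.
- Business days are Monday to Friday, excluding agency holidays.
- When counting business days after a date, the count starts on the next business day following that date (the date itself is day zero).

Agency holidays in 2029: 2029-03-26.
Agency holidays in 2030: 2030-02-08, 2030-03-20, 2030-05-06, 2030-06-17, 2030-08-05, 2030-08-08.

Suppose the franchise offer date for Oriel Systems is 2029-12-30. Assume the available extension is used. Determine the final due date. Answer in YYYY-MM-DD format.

Trigger date 2029-12-30 + 20 calendar days = 2030-01-19.
2030-01-19 is a Saturday, so it moves to the preceding business day, 2030-01-18 (Friday).
The 5-business-day extension runs from 2030-01-18 to 2030-01-25.
Since 2030-01-25 is a Friday and not a holiday, the date is unchanged.
Deadline: 2030-01-25.

2030-01-25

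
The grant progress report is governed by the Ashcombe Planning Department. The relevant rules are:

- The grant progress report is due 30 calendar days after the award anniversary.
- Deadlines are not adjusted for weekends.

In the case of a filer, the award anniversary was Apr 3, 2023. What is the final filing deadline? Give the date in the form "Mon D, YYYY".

Trigger date Apr 3, 2023 + 30 calendar days = May 3, 2023.
May 3, 2023 is a Wednesday; no weekend or holiday adjustment applies.
Final deadline: May 3, 2023.

May 3, 2023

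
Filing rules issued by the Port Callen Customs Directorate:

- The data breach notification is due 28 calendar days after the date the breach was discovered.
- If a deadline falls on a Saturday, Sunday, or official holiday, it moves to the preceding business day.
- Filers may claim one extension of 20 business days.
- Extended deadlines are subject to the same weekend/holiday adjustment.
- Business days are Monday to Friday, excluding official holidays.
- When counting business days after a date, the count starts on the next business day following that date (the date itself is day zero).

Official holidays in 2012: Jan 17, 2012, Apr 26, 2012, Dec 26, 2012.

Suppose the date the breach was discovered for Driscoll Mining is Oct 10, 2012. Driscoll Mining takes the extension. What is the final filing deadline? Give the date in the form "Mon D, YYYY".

Dec 5, 2012

Adding 28 calendar days to Oct 10, 2012 gives Nov 7, 2012.
Nov 7, 2012 is a Wednesday and not a listed holiday, so it stands.
Applying the 20-business-day extension: 20 business days after Nov 7, 2012 is Dec 5, 2012.
Dec 5, 2012 is a Wednesday and not a listed holiday, so it stands.
So the filing is due Dec 5, 2012.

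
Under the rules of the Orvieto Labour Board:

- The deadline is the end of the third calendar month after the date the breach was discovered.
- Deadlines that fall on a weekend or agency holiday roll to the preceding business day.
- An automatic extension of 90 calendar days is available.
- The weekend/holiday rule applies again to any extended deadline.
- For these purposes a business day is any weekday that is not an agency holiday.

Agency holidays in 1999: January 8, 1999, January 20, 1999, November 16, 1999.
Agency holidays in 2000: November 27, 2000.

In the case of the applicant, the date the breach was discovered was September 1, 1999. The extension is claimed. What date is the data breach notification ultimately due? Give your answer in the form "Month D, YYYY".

3 months after September 1, 1999 falls in December 1999; the last day of that month is December 31, 1999.
December 31, 1999 (Friday) is already a business day.
The 90-calendar-day extension moves the deadline from December 31, 1999 to March 30, 2000.
March 30, 2000 falls on a Thursday, which is a business day, so no adjustment is needed.
Deadline: March 30, 2000.

March 30, 2000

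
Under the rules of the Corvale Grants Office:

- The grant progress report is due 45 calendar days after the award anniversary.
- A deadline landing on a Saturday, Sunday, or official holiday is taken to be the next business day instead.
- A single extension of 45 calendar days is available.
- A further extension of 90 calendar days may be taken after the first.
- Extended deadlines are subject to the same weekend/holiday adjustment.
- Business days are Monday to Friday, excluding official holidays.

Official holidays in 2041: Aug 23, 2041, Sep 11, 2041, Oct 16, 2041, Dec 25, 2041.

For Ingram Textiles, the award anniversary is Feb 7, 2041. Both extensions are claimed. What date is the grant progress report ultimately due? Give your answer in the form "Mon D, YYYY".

Adding 45 calendar days to Feb 7, 2041 gives Mar 24, 2041.
Because Mar 24, 2041 is a Sunday, the deadline becomes Mar 25, 2041 (Monday).
Applying the 45-calendar-day extension: Mar 25, 2041 + 45 days = May 9, 2041.
May 9, 2041 falls on a Thursday, which is a business day, so no adjustment is needed.
The 90-calendar-day extension moves the deadline from May 9, 2041 to Aug 7, 2041.
Aug 7, 2041 falls on a Wednesday, which is a business day, so no adjustment is needed.
Deadline: Aug 7, 2041.

Aug 7, 2041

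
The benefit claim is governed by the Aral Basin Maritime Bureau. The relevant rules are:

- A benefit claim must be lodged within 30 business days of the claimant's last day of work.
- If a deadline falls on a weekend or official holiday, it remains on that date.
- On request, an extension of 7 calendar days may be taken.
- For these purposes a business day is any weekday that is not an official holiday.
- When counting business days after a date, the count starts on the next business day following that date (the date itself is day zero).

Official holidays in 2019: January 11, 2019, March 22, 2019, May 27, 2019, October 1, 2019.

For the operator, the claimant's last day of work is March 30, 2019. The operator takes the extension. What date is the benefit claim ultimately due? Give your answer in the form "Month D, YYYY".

May 17, 2019

Starting the day after March 30, 2019 and counting 30 business days lands on May 10, 2019.
May 10, 2019 is a Friday; no weekend or holiday adjustment applies.
Applying the 7-calendar-day extension: May 10, 2019 + 7 days = May 17, 2019.
May 17, 2019 is a Friday; no weekend or holiday adjustment applies.
So the filing is due May 17, 2019.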